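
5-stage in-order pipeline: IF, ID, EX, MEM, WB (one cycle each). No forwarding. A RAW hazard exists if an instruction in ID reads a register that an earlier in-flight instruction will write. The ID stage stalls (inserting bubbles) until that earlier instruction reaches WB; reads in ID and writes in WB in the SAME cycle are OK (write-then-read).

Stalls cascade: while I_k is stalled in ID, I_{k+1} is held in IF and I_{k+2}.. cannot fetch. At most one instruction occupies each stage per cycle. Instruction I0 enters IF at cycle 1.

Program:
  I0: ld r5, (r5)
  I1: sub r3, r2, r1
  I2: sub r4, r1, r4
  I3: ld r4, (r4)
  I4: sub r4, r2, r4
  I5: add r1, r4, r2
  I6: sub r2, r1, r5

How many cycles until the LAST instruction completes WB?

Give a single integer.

I0 ld r5 <- r5: IF@1 ID@2 stall=0 (-) EX@3 MEM@4 WB@5
I1 sub r3 <- r2,r1: IF@2 ID@3 stall=0 (-) EX@4 MEM@5 WB@6
I2 sub r4 <- r1,r4: IF@3 ID@4 stall=0 (-) EX@5 MEM@6 WB@7
I3 ld r4 <- r4: IF@4 ID@5 stall=2 (RAW on I2.r4 (WB@7)) EX@8 MEM@9 WB@10
I4 sub r4 <- r2,r4: IF@5 ID@8 stall=2 (RAW on I3.r4 (WB@10)) EX@11 MEM@12 WB@13
I5 add r1 <- r4,r2: IF@8 ID@11 stall=2 (RAW on I4.r4 (WB@13)) EX@14 MEM@15 WB@16
I6 sub r2 <- r1,r5: IF@11 ID@14 stall=2 (RAW on I5.r1 (WB@16)) EX@17 MEM@18 WB@19

Answer: 19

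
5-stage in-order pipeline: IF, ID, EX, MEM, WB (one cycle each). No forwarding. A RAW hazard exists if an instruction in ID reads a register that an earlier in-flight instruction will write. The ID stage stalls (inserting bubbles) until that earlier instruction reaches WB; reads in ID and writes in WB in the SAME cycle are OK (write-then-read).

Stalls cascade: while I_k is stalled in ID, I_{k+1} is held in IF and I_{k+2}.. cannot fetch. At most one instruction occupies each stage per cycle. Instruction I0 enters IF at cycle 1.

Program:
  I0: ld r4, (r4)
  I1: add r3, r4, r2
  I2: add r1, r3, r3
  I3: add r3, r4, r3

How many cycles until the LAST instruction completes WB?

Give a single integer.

I0 ld r4 <- r4: IF@1 ID@2 stall=0 (-) EX@3 MEM@4 WB@5
I1 add r3 <- r4,r2: IF@2 ID@3 stall=2 (RAW on I0.r4 (WB@5)) EX@6 MEM@7 WB@8
I2 add r1 <- r3,r3: IF@3 ID@6 stall=2 (RAW on I1.r3 (WB@8)) EX@9 MEM@10 WB@11
I3 add r3 <- r4,r3: IF@6 ID@9 stall=0 (-) EX@10 MEM@11 WB@12

Answer: 12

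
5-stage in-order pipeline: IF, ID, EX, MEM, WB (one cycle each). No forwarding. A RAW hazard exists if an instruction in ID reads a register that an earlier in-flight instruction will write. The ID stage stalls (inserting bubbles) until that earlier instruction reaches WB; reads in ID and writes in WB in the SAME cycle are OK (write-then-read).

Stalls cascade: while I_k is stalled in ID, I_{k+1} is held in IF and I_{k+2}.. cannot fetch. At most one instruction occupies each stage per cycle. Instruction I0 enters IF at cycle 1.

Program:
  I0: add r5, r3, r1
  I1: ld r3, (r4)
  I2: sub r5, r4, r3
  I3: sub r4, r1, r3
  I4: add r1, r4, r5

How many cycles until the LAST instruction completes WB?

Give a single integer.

I0 add r5 <- r3,r1: IF@1 ID@2 stall=0 (-) EX@3 MEM@4 WB@5
I1 ld r3 <- r4: IF@2 ID@3 stall=0 (-) EX@4 MEM@5 WB@6
I2 sub r5 <- r4,r3: IF@3 ID@4 stall=2 (RAW on I1.r3 (WB@6)) EX@7 MEM@8 WB@9
I3 sub r4 <- r1,r3: IF@4 ID@7 stall=0 (-) EX@8 MEM@9 WB@10
I4 add r1 <- r4,r5: IF@7 ID@8 stall=2 (RAW on I3.r4 (WB@10)) EX@11 MEM@12 WB@13

Answer: 13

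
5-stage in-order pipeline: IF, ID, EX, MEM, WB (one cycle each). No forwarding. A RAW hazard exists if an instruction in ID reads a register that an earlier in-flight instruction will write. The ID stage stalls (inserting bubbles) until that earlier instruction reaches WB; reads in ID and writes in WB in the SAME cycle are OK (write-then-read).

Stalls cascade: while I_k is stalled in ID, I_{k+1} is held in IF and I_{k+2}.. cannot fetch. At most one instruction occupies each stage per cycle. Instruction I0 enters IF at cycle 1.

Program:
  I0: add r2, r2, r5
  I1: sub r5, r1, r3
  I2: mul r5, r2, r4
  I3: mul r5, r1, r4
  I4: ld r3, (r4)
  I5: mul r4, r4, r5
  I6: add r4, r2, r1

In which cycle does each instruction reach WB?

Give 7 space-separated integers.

I0 add r2 <- r2,r5: IF@1 ID@2 stall=0 (-) EX@3 MEM@4 WB@5
I1 sub r5 <- r1,r3: IF@2 ID@3 stall=0 (-) EX@4 MEM@5 WB@6
I2 mul r5 <- r2,r4: IF@3 ID@4 stall=1 (RAW on I0.r2 (WB@5)) EX@6 MEM@7 WB@8
I3 mul r5 <- r1,r4: IF@4 ID@6 stall=0 (-) EX@7 MEM@8 WB@9
I4 ld r3 <- r4: IF@6 ID@7 stall=0 (-) EX@8 MEM@9 WB@10
I5 mul r4 <- r4,r5: IF@7 ID@8 stall=1 (RAW on I3.r5 (WB@9)) EX@10 MEM@11 WB@12
I6 add r4 <- r2,r1: IF@8 ID@10 stall=0 (-) EX@11 MEM@12 WB@13

Answer: 5 6 8 9 10 12 13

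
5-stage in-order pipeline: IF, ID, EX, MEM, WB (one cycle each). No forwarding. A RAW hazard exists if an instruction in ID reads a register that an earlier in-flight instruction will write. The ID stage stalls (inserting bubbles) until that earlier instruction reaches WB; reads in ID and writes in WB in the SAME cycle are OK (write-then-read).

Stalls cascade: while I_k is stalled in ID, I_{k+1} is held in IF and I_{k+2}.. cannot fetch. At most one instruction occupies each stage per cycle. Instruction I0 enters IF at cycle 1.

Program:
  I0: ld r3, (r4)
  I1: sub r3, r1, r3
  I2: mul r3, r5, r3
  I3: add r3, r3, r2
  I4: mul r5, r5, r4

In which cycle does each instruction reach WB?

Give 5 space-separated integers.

Answer: 5 8 11 14 15

Derivation:
I0 ld r3 <- r4: IF@1 ID@2 stall=0 (-) EX@3 MEM@4 WB@5
I1 sub r3 <- r1,r3: IF@2 ID@3 stall=2 (RAW on I0.r3 (WB@5)) EX@6 MEM@7 WB@8
I2 mul r3 <- r5,r3: IF@3 ID@6 stall=2 (RAW on I1.r3 (WB@8)) EX@9 MEM@10 WB@11
I3 add r3 <- r3,r2: IF@6 ID@9 stall=2 (RAW on I2.r3 (WB@11)) EX@12 MEM@13 WB@14
I4 mul r5 <- r5,r4: IF@9 ID@12 stall=0 (-) EX@13 MEM@14 WB@15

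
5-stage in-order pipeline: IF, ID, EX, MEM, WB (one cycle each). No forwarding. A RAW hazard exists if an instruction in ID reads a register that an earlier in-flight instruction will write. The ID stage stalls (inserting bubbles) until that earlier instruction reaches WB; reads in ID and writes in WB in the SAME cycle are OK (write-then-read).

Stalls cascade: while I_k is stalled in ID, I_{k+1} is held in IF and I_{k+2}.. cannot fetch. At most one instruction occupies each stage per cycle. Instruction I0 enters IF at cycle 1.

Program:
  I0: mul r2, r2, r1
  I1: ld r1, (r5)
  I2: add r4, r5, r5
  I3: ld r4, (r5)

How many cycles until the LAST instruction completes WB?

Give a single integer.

Answer: 8

Derivation:
I0 mul r2 <- r2,r1: IF@1 ID@2 stall=0 (-) EX@3 MEM@4 WB@5
I1 ld r1 <- r5: IF@2 ID@3 stall=0 (-) EX@4 MEM@5 WB@6
I2 add r4 <- r5,r5: IF@3 ID@4 stall=0 (-) EX@5 MEM@6 WB@7
I3 ld r4 <- r5: IF@4 ID@5 stall=0 (-) EX@6 MEM@7 WB@8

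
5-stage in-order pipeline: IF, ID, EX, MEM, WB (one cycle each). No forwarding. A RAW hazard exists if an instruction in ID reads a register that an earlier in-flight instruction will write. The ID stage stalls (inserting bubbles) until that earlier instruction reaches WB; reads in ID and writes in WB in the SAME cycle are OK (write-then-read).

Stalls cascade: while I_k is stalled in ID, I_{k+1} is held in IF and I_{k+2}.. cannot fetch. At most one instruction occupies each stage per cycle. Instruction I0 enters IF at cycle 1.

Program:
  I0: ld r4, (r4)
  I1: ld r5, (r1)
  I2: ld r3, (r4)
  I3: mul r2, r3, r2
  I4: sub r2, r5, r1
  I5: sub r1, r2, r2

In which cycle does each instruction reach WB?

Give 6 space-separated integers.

I0 ld r4 <- r4: IF@1 ID@2 stall=0 (-) EX@3 MEM@4 WB@5
I1 ld r5 <- r1: IF@2 ID@3 stall=0 (-) EX@4 MEM@5 WB@6
I2 ld r3 <- r4: IF@3 ID@4 stall=1 (RAW on I0.r4 (WB@5)) EX@6 MEM@7 WB@8
I3 mul r2 <- r3,r2: IF@4 ID@6 stall=2 (RAW on I2.r3 (WB@8)) EX@9 MEM@10 WB@11
I4 sub r2 <- r5,r1: IF@6 ID@9 stall=0 (-) EX@10 MEM@11 WB@12
I5 sub r1 <- r2,r2: IF@9 ID@10 stall=2 (RAW on I4.r2 (WB@12)) EX@13 MEM@14 WB@15

Answer: 5 6 8 11 12 15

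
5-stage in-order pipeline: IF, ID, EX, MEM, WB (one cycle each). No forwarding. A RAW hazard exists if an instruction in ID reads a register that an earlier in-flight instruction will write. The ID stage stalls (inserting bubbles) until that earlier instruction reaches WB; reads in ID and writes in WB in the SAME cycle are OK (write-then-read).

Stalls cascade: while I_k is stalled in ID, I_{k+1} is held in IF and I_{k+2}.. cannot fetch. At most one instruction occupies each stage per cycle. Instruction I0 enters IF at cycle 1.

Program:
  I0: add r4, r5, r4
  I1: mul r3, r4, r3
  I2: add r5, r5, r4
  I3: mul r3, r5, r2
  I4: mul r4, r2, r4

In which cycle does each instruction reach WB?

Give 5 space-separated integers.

Answer: 5 8 9 12 13

Derivation:
I0 add r4 <- r5,r4: IF@1 ID@2 stall=0 (-) EX@3 MEM@4 WB@5
I1 mul r3 <- r4,r3: IF@2 ID@3 stall=2 (RAW on I0.r4 (WB@5)) EX@6 MEM@7 WB@8
I2 add r5 <- r5,r4: IF@3 ID@6 stall=0 (-) EX@7 MEM@8 WB@9
I3 mul r3 <- r5,r2: IF@6 ID@7 stall=2 (RAW on I2.r5 (WB@9)) EX@10 MEM@11 WB@12
I4 mul r4 <- r2,r4: IF@7 ID@10 stall=0 (-) EX@11 MEM@12 WB@13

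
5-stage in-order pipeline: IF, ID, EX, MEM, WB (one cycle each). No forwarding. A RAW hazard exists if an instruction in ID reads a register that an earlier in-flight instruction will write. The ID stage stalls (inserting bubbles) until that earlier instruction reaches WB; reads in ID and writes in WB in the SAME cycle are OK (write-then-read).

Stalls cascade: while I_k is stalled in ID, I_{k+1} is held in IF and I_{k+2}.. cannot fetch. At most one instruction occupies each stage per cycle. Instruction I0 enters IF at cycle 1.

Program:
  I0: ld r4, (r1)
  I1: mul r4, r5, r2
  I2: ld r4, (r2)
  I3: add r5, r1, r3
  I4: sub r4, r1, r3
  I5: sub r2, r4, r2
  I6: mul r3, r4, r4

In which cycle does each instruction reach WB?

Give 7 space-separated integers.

I0 ld r4 <- r1: IF@1 ID@2 stall=0 (-) EX@3 MEM@4 WB@5
I1 mul r4 <- r5,r2: IF@2 ID@3 stall=0 (-) EX@4 MEM@5 WB@6
I2 ld r4 <- r2: IF@3 ID@4 stall=0 (-) EX@5 MEM@6 WB@7
I3 add r5 <- r1,r3: IF@4 ID@5 stall=0 (-) EX@6 MEM@7 WB@8
I4 sub r4 <- r1,r3: IF@5 ID@6 stall=0 (-) EX@7 MEM@8 WB@9
I5 sub r2 <- r4,r2: IF@6 ID@7 stall=2 (RAW on I4.r4 (WB@9)) EX@10 MEM@11 WB@12
I6 mul r3 <- r4,r4: IF@7 ID@10 stall=0 (-) EX@11 MEM@12 WB@13

Answer: 5 6 7 8 9 12 13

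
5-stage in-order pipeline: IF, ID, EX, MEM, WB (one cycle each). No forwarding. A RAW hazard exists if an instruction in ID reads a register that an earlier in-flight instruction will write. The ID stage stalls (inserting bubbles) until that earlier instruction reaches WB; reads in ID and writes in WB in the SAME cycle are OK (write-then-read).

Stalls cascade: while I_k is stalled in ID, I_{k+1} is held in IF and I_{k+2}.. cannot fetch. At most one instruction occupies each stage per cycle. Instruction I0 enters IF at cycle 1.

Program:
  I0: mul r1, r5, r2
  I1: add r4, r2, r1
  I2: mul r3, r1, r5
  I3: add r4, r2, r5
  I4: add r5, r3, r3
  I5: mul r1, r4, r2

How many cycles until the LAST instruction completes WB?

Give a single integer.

Answer: 13

Derivation:
I0 mul r1 <- r5,r2: IF@1 ID@2 stall=0 (-) EX@3 MEM@4 WB@5
I1 add r4 <- r2,r1: IF@2 ID@3 stall=2 (RAW on I0.r1 (WB@5)) EX@6 MEM@7 WB@8
I2 mul r3 <- r1,r5: IF@3 ID@6 stall=0 (-) EX@7 MEM@8 WB@9
I3 add r4 <- r2,r5: IF@6 ID@7 stall=0 (-) EX@8 MEM@9 WB@10
I4 add r5 <- r3,r3: IF@7 ID@8 stall=1 (RAW on I2.r3 (WB@9)) EX@10 MEM@11 WB@12
I5 mul r1 <- r4,r2: IF@8 ID@10 stall=0 (-) EX@11 MEM@12 WB@13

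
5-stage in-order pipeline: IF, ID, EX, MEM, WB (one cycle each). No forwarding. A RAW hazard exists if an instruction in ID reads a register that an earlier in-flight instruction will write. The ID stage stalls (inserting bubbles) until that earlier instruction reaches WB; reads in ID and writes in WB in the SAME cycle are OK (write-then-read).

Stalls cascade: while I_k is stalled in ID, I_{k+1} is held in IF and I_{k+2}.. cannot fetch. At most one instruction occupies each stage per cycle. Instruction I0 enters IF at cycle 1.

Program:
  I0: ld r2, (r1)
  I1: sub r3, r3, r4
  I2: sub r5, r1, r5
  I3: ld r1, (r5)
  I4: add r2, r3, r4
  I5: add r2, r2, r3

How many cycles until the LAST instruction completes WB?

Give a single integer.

I0 ld r2 <- r1: IF@1 ID@2 stall=0 (-) EX@3 MEM@4 WB@5
I1 sub r3 <- r3,r4: IF@2 ID@3 stall=0 (-) EX@4 MEM@5 WB@6
I2 sub r5 <- r1,r5: IF@3 ID@4 stall=0 (-) EX@5 MEM@6 WB@7
I3 ld r1 <- r5: IF@4 ID@5 stall=2 (RAW on I2.r5 (WB@7)) EX@8 MEM@9 WB@10
I4 add r2 <- r3,r4: IF@5 ID@8 stall=0 (-) EX@9 MEM@10 WB@11
I5 add r2 <- r2,r3: IF@8 ID@9 stall=2 (RAW on I4.r2 (WB@11)) EX@12 MEM@13 WB@14

Answer: 14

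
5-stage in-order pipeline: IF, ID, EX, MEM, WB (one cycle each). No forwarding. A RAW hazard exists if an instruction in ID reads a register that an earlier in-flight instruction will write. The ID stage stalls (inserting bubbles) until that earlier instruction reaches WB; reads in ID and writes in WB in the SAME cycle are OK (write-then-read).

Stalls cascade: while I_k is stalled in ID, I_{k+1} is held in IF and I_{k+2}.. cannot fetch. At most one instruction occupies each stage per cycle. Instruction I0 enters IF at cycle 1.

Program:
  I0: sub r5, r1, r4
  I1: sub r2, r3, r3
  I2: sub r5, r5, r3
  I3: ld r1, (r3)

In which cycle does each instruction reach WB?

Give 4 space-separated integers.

Answer: 5 6 8 9

Derivation:
I0 sub r5 <- r1,r4: IF@1 ID@2 stall=0 (-) EX@3 MEM@4 WB@5
I1 sub r2 <- r3,r3: IF@2 ID@3 stall=0 (-) EX@4 MEM@5 WB@6
I2 sub r5 <- r5,r3: IF@3 ID@4 stall=1 (RAW on I0.r5 (WB@5)) EX@6 MEM@7 WB@8
I3 ld r1 <- r3: IF@4 ID@6 stall=0 (-) EX@7 MEM@8 WB@9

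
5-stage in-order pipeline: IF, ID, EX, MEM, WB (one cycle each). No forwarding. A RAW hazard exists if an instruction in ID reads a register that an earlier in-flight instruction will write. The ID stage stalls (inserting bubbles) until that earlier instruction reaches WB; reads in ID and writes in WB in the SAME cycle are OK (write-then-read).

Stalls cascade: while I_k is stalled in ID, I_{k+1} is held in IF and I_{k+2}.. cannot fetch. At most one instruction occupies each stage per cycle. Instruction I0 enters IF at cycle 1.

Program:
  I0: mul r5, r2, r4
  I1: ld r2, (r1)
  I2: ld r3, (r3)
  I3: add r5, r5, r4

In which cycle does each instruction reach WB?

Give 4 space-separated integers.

I0 mul r5 <- r2,r4: IF@1 ID@2 stall=0 (-) EX@3 MEM@4 WB@5
I1 ld r2 <- r1: IF@2 ID@3 stall=0 (-) EX@4 MEM@5 WB@6
I2 ld r3 <- r3: IF@3 ID@4 stall=0 (-) EX@5 MEM@6 WB@7
I3 add r5 <- r5,r4: IF@4 ID@5 stall=0 (-) EX@6 MEM@7 WB@8

Answer: 5 6 7 8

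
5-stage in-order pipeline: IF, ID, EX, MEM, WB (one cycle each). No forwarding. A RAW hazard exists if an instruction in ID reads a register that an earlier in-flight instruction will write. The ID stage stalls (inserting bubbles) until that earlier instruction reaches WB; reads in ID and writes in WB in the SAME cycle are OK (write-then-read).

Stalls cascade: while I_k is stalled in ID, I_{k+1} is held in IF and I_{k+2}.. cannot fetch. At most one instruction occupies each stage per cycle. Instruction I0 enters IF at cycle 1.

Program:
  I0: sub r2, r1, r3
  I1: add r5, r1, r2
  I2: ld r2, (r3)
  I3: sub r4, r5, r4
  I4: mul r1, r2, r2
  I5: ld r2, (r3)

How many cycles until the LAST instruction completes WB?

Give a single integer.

I0 sub r2 <- r1,r3: IF@1 ID@2 stall=0 (-) EX@3 MEM@4 WB@5
I1 add r5 <- r1,r2: IF@2 ID@3 stall=2 (RAW on I0.r2 (WB@5)) EX@6 MEM@7 WB@8
I2 ld r2 <- r3: IF@3 ID@6 stall=0 (-) EX@7 MEM@8 WB@9
I3 sub r4 <- r5,r4: IF@6 ID@7 stall=1 (RAW on I1.r5 (WB@8)) EX@9 MEM@10 WB@11
I4 mul r1 <- r2,r2: IF@7 ID@9 stall=0 (-) EX@10 MEM@11 WB@12
I5 ld r2 <- r3: IF@9 ID@10 stall=0 (-) EX@11 MEM@12 WB@13

Answer: 13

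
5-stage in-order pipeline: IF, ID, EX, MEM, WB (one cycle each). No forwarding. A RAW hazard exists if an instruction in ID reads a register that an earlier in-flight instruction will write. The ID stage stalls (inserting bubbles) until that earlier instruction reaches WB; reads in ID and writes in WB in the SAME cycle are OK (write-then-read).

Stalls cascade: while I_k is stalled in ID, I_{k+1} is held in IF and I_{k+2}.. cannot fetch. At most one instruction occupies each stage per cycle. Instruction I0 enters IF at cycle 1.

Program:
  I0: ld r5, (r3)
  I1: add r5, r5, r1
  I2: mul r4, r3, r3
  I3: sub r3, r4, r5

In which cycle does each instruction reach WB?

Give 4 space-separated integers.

Answer: 5 8 9 12

Derivation:
I0 ld r5 <- r3: IF@1 ID@2 stall=0 (-) EX@3 MEM@4 WB@5
I1 add r5 <- r5,r1: IF@2 ID@3 stall=2 (RAW on I0.r5 (WB@5)) EX@6 MEM@7 WB@8
I2 mul r4 <- r3,r3: IF@3 ID@6 stall=0 (-) EX@7 MEM@8 WB@9
I3 sub r3 <- r4,r5: IF@6 ID@7 stall=2 (RAW on I2.r4 (WB@9)) EX@10 MEM@11 WB@12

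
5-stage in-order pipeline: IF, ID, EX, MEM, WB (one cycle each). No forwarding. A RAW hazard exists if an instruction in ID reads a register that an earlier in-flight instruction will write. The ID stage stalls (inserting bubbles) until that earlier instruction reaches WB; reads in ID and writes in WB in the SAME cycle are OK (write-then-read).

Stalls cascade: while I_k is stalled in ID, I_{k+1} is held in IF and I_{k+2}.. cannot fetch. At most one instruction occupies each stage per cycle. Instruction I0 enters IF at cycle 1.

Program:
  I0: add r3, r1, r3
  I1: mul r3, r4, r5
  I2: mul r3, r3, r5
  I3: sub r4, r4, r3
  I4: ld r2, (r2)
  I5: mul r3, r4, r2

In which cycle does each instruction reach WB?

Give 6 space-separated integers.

I0 add r3 <- r1,r3: IF@1 ID@2 stall=0 (-) EX@3 MEM@4 WB@5
I1 mul r3 <- r4,r5: IF@2 ID@3 stall=0 (-) EX@4 MEM@5 WB@6
I2 mul r3 <- r3,r5: IF@3 ID@4 stall=2 (RAW on I1.r3 (WB@6)) EX@7 MEM@8 WB@9
I3 sub r4 <- r4,r3: IF@4 ID@7 stall=2 (RAW on I2.r3 (WB@9)) EX@10 MEM@11 WB@12
I4 ld r2 <- r2: IF@7 ID@10 stall=0 (-) EX@11 MEM@12 WB@13
I5 mul r3 <- r4,r2: IF@10 ID@11 stall=2 (RAW on I4.r2 (WB@13)) EX@14 MEM@15 WB@16

Answer: 5 6 9 12 13 16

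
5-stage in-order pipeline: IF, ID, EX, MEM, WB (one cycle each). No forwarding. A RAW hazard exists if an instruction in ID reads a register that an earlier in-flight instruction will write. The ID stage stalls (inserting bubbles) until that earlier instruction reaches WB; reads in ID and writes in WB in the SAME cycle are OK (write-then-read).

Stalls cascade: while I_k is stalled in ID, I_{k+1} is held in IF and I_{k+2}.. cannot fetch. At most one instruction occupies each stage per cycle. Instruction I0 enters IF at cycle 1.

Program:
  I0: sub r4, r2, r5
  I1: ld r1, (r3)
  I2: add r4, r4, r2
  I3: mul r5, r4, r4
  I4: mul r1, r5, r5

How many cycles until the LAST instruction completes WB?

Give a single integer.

Answer: 14

Derivation:
I0 sub r4 <- r2,r5: IF@1 ID@2 stall=0 (-) EX@3 MEM@4 WB@5
I1 ld r1 <- r3: IF@2 ID@3 stall=0 (-) EX@4 MEM@5 WB@6
I2 add r4 <- r4,r2: IF@3 ID@4 stall=1 (RAW on I0.r4 (WB@5)) EX@6 MEM@7 WB@8
I3 mul r5 <- r4,r4: IF@4 ID@6 stall=2 (RAW on I2.r4 (WB@8)) EX@9 MEM@10 WB@11
I4 mul r1 <- r5,r5: IF@6 ID@9 stall=2 (RAW on I3.r5 (WB@11)) EX@12 MEM@13 WB@14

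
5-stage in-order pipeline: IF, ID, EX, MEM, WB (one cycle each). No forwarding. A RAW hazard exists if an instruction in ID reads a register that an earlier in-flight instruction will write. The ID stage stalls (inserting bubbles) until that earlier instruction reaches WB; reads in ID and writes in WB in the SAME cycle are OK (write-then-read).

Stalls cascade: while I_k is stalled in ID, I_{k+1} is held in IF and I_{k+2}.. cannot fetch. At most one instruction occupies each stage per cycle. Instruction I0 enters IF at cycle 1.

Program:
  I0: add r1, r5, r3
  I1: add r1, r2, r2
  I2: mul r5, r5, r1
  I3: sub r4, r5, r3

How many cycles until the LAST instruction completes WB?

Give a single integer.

Answer: 12

Derivation:
I0 add r1 <- r5,r3: IF@1 ID@2 stall=0 (-) EX@3 MEM@4 WB@5
I1 add r1 <- r2,r2: IF@2 ID@3 stall=0 (-) EX@4 MEM@5 WB@6
I2 mul r5 <- r5,r1: IF@3 ID@4 stall=2 (RAW on I1.r1 (WB@6)) EX@7 MEM@8 WB@9
I3 sub r4 <- r5,r3: IF@4 ID@7 stall=2 (RAW on I2.r5 (WB@9)) EX@10 MEM@11 WB@12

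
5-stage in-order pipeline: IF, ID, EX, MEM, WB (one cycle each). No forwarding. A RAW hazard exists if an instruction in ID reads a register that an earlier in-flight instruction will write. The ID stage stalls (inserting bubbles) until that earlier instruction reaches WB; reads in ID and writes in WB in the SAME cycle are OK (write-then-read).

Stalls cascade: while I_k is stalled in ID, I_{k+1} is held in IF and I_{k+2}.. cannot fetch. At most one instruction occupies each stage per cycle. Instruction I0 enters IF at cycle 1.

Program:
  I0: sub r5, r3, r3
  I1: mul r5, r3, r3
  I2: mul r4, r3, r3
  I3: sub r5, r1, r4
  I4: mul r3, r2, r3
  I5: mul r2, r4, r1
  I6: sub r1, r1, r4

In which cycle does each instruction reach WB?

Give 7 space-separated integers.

I0 sub r5 <- r3,r3: IF@1 ID@2 stall=0 (-) EX@3 MEM@4 WB@5
I1 mul r5 <- r3,r3: IF@2 ID@3 stall=0 (-) EX@4 MEM@5 WB@6
I2 mul r4 <- r3,r3: IF@3 ID@4 stall=0 (-) EX@5 MEM@6 WB@7
I3 sub r5 <- r1,r4: IF@4 ID@5 stall=2 (RAW on I2.r4 (WB@7)) EX@8 MEM@9 WB@10
I4 mul r3 <- r2,r3: IF@5 ID@8 stall=0 (-) EX@9 MEM@10 WB@11
I5 mul r2 <- r4,r1: IF@8 ID@9 stall=0 (-) EX@10 MEM@11 WB@12
I6 sub r1 <- r1,r4: IF@9 ID@10 stall=0 (-) EX@11 MEM@12 WB@13

Answer: 5 6 7 10 11 12 13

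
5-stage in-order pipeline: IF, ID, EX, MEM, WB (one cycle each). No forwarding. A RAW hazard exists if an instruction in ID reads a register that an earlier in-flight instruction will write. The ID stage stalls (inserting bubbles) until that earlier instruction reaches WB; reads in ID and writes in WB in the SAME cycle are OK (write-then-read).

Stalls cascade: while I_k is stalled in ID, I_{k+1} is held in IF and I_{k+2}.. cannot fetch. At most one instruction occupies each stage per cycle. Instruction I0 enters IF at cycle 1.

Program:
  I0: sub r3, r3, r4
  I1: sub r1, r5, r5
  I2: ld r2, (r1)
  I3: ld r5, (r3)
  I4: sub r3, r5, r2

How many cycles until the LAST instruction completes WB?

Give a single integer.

I0 sub r3 <- r3,r4: IF@1 ID@2 stall=0 (-) EX@3 MEM@4 WB@5
I1 sub r1 <- r5,r5: IF@2 ID@3 stall=0 (-) EX@4 MEM@5 WB@6
I2 ld r2 <- r1: IF@3 ID@4 stall=2 (RAW on I1.r1 (WB@6)) EX@7 MEM@8 WB@9
I3 ld r5 <- r3: IF@4 ID@7 stall=0 (-) EX@8 MEM@9 WB@10
I4 sub r3 <- r5,r2: IF@7 ID@8 stall=2 (RAW on I3.r5 (WB@10)) EX@11 MEM@12 WB@13

Answer: 13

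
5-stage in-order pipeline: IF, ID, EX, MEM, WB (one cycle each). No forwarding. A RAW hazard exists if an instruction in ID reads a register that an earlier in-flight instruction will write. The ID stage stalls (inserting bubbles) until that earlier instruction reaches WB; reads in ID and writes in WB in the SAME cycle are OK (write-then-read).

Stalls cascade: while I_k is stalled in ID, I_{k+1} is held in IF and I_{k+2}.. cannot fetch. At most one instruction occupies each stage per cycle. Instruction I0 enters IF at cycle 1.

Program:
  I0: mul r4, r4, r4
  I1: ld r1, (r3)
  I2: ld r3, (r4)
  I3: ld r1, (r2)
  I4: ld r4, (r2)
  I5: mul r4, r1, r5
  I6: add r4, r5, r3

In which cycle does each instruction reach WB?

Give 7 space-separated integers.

Answer: 5 6 8 9 10 12 13

Derivation:
I0 mul r4 <- r4,r4: IF@1 ID@2 stall=0 (-) EX@3 MEM@4 WB@5
I1 ld r1 <- r3: IF@2 ID@3 stall=0 (-) EX@4 MEM@5 WB@6
I2 ld r3 <- r4: IF@3 ID@4 stall=1 (RAW on I0.r4 (WB@5)) EX@6 MEM@7 WB@8
I3 ld r1 <- r2: IF@4 ID@6 stall=0 (-) EX@7 MEM@8 WB@9
I4 ld r4 <- r2: IF@6 ID@7 stall=0 (-) EX@8 MEM@9 WB@10
I5 mul r4 <- r1,r5: IF@7 ID@8 stall=1 (RAW on I3.r1 (WB@9)) EX@10 MEM@11 WB@12
I6 add r4 <- r5,r3: IF@8 ID@10 stall=0 (-) EX@11 MEM@12 WB@13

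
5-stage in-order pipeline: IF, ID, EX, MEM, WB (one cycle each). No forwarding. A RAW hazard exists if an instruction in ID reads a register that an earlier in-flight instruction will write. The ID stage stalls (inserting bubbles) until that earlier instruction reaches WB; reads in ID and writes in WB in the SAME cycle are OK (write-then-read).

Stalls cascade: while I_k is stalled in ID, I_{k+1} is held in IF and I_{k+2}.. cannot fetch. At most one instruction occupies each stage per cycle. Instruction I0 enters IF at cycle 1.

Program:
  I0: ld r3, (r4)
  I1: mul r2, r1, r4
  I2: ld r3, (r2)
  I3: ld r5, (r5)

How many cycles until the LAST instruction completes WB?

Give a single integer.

I0 ld r3 <- r4: IF@1 ID@2 stall=0 (-) EX@3 MEM@4 WB@5
I1 mul r2 <- r1,r4: IF@2 ID@3 stall=0 (-) EX@4 MEM@5 WB@6
I2 ld r3 <- r2: IF@3 ID@4 stall=2 (RAW on I1.r2 (WB@6)) EX@7 MEM@8 WB@9
I3 ld r5 <- r5: IF@4 ID@7 stall=0 (-) EX@8 MEM@9 WB@10

Answer: 10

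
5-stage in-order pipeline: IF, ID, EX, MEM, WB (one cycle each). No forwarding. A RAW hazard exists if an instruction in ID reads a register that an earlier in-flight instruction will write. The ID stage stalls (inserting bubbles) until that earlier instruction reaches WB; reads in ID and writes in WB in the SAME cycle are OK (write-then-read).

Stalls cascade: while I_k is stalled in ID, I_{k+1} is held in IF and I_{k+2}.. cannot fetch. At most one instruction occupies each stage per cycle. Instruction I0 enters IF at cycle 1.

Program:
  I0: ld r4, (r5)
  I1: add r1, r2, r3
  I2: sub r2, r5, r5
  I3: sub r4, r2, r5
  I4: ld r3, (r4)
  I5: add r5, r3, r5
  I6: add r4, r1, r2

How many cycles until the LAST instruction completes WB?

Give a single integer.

I0 ld r4 <- r5: IF@1 ID@2 stall=0 (-) EX@3 MEM@4 WB@5
I1 add r1 <- r2,r3: IF@2 ID@3 stall=0 (-) EX@4 MEM@5 WB@6
I2 sub r2 <- r5,r5: IF@3 ID@4 stall=0 (-) EX@5 MEM@6 WB@7
I3 sub r4 <- r2,r5: IF@4 ID@5 stall=2 (RAW on I2.r2 (WB@7)) EX@8 MEM@9 WB@10
I4 ld r3 <- r4: IF@5 ID@8 stall=2 (RAW on I3.r4 (WB@10)) EX@11 MEM@12 WB@13
I5 add r5 <- r3,r5: IF@8 ID@11 stall=2 (RAW on I4.r3 (WB@13)) EX@14 MEM@15 WB@16
I6 add r4 <- r1,r2: IF@11 ID@14 stall=0 (-) EX@15 MEM@16 WB@17

Answer: 17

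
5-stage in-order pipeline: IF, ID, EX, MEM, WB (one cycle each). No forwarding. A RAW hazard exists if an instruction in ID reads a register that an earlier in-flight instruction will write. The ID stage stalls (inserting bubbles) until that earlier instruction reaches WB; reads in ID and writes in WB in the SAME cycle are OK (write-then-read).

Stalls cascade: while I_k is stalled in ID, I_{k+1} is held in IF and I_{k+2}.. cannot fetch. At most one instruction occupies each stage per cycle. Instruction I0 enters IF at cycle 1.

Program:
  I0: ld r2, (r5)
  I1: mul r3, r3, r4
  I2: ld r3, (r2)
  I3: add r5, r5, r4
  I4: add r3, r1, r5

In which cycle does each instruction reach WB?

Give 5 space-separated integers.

I0 ld r2 <- r5: IF@1 ID@2 stall=0 (-) EX@3 MEM@4 WB@5
I1 mul r3 <- r3,r4: IF@2 ID@3 stall=0 (-) EX@4 MEM@5 WB@6
I2 ld r3 <- r2: IF@3 ID@4 stall=1 (RAW on I0.r2 (WB@5)) EX@6 MEM@7 WB@8
I3 add r5 <- r5,r4: IF@4 ID@6 stall=0 (-) EX@7 MEM@8 WB@9
I4 add r3 <- r1,r5: IF@6 ID@7 stall=2 (RAW on I3.r5 (WB@9)) EX@10 MEM@11 WB@12

Answer: 5 6 8 9 12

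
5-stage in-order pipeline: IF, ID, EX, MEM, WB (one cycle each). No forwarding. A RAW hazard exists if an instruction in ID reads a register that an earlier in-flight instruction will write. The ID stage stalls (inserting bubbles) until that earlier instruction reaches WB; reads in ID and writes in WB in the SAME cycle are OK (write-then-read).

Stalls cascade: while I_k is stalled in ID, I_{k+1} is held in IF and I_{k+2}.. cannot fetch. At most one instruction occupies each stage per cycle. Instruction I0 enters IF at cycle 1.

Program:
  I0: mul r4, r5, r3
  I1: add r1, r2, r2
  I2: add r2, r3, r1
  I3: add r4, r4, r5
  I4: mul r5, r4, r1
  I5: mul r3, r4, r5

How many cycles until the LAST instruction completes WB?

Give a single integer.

Answer: 16

Derivation:
I0 mul r4 <- r5,r3: IF@1 ID@2 stall=0 (-) EX@3 MEM@4 WB@5
I1 add r1 <- r2,r2: IF@2 ID@3 stall=0 (-) EX@4 MEM@5 WB@6
I2 add r2 <- r3,r1: IF@3 ID@4 stall=2 (RAW on I1.r1 (WB@6)) EX@7 MEM@8 WB@9
I3 add r4 <- r4,r5: IF@4 ID@7 stall=0 (-) EX@8 MEM@9 WB@10
I4 mul r5 <- r4,r1: IF@7 ID@8 stall=2 (RAW on I3.r4 (WB@10)) EX@11 MEM@12 WB@13
I5 mul r3 <- r4,r5: IF@8 ID@11 stall=2 (RAW on I4.r5 (WB@13)) EX@14 MEM@15 WB@16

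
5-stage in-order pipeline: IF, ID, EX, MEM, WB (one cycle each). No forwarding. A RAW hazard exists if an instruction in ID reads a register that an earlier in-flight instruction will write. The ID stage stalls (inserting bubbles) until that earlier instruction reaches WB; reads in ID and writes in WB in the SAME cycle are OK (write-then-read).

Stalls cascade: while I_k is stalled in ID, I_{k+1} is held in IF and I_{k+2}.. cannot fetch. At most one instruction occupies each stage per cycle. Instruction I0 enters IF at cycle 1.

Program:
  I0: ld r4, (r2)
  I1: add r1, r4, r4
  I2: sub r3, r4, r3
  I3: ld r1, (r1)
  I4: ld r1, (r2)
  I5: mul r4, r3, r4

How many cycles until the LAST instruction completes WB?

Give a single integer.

Answer: 13

Derivation:
I0 ld r4 <- r2: IF@1 ID@2 stall=0 (-) EX@3 MEM@4 WB@5
I1 add r1 <- r4,r4: IF@2 ID@3 stall=2 (RAW on I0.r4 (WB@5)) EX@6 MEM@7 WB@8
I2 sub r3 <- r4,r3: IF@3 ID@6 stall=0 (-) EX@7 MEM@8 WB@9
I3 ld r1 <- r1: IF@6 ID@7 stall=1 (RAW on I1.r1 (WB@8)) EX@9 MEM@10 WB@11
I4 ld r1 <- r2: IF@7 ID@9 stall=0 (-) EX@10 MEM@11 WB@12
I5 mul r4 <- r3,r4: IF@9 ID@10 stall=0 (-) EX@11 MEM@12 WB@13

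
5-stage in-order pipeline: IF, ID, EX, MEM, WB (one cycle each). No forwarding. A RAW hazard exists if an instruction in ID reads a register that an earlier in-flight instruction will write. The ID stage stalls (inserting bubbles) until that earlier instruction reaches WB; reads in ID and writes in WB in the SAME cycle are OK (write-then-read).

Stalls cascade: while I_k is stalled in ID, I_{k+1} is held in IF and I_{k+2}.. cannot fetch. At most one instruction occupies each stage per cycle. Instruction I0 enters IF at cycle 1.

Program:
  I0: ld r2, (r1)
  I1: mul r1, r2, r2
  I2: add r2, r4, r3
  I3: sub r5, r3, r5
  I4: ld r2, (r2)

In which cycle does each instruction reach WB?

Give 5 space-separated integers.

I0 ld r2 <- r1: IF@1 ID@2 stall=0 (-) EX@3 MEM@4 WB@5
I1 mul r1 <- r2,r2: IF@2 ID@3 stall=2 (RAW on I0.r2 (WB@5)) EX@6 MEM@7 WB@8
I2 add r2 <- r4,r3: IF@3 ID@6 stall=0 (-) EX@7 MEM@8 WB@9
I3 sub r5 <- r3,r5: IF@6 ID@7 stall=0 (-) EX@8 MEM@9 WB@10
I4 ld r2 <- r2: IF@7 ID@8 stall=1 (RAW on I2.r2 (WB@9)) EX@10 MEM@11 WB@12

Answer: 5 8 9 10 12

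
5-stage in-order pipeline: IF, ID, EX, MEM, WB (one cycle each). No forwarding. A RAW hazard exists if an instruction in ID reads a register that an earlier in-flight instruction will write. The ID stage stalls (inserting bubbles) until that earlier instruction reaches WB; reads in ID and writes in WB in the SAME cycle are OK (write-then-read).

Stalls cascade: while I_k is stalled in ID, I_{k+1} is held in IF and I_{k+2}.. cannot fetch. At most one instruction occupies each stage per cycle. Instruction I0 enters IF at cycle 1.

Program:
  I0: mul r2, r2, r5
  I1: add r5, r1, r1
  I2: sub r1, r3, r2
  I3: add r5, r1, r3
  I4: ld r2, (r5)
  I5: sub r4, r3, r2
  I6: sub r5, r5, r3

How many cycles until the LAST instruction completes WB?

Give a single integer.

I0 mul r2 <- r2,r5: IF@1 ID@2 stall=0 (-) EX@3 MEM@4 WB@5
I1 add r5 <- r1,r1: IF@2 ID@3 stall=0 (-) EX@4 MEM@5 WB@6
I2 sub r1 <- r3,r2: IF@3 ID@4 stall=1 (RAW on I0.r2 (WB@5)) EX@6 MEM@7 WB@8
I3 add r5 <- r1,r3: IF@4 ID@6 stall=2 (RAW on I2.r1 (WB@8)) EX@9 MEM@10 WB@11
I4 ld r2 <- r5: IF@6 ID@9 stall=2 (RAW on I3.r5 (WB@11)) EX@12 MEM@13 WB@14
I5 sub r4 <- r3,r2: IF@9 ID@12 stall=2 (RAW on I4.r2 (WB@14)) EX@15 MEM@16 WB@17
I6 sub r5 <- r5,r3: IF@12 ID@15 stall=0 (-) EX@16 MEM@17 WB@18

Answer: 18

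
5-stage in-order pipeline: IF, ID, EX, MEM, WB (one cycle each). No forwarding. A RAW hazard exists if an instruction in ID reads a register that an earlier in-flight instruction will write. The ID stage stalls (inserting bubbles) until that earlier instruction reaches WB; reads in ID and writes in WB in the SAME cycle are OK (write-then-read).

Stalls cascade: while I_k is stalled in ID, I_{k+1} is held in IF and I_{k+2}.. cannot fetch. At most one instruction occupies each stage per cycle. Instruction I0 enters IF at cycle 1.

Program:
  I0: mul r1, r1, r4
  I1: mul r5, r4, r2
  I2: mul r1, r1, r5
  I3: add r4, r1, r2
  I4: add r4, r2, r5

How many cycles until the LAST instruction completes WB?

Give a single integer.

I0 mul r1 <- r1,r4: IF@1 ID@2 stall=0 (-) EX@3 MEM@4 WB@5
I1 mul r5 <- r4,r2: IF@2 ID@3 stall=0 (-) EX@4 MEM@5 WB@6
I2 mul r1 <- r1,r5: IF@3 ID@4 stall=2 (RAW on I1.r5 (WB@6)) EX@7 MEM@8 WB@9
I3 add r4 <- r1,r2: IF@4 ID@7 stall=2 (RAW on I2.r1 (WB@9)) EX@10 MEM@11 WB@12
I4 add r4 <- r2,r5: IF@7 ID@10 stall=0 (-) EX@11 MEM@12 WB@13

Answer: 13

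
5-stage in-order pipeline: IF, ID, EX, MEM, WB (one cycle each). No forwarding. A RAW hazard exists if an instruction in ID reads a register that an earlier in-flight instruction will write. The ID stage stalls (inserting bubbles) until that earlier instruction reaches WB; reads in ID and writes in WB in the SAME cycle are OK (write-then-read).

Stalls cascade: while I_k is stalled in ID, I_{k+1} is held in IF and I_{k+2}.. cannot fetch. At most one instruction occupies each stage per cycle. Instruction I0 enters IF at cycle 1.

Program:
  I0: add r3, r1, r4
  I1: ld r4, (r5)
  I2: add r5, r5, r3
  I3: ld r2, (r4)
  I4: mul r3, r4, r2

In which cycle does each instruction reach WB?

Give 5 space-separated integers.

Answer: 5 6 8 9 12

Derivation:
I0 add r3 <- r1,r4: IF@1 ID@2 stall=0 (-) EX@3 MEM@4 WB@5
I1 ld r4 <- r5: IF@2 ID@3 stall=0 (-) EX@4 MEM@5 WB@6
I2 add r5 <- r5,r3: IF@3 ID@4 stall=1 (RAW on I0.r3 (WB@5)) EX@6 MEM@7 WB@8
I3 ld r2 <- r4: IF@4 ID@6 stall=0 (-) EX@7 MEM@8 WB@9
I4 mul r3 <- r4,r2: IF@6 ID@7 stall=2 (RAW on I3.r2 (WB@9)) EX@10 MEM@11 WB@12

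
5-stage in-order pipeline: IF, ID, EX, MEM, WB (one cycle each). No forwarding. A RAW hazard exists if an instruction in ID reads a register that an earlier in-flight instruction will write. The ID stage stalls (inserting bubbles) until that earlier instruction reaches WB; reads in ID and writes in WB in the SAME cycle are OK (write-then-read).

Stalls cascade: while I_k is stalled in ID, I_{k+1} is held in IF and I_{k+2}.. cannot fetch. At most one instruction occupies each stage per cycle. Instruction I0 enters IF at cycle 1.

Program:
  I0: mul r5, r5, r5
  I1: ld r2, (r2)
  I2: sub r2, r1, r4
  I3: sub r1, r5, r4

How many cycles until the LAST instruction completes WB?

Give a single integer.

I0 mul r5 <- r5,r5: IF@1 ID@2 stall=0 (-) EX@3 MEM@4 WB@5
I1 ld r2 <- r2: IF@2 ID@3 stall=0 (-) EX@4 MEM@5 WB@6
I2 sub r2 <- r1,r4: IF@3 ID@4 stall=0 (-) EX@5 MEM@6 WB@7
I3 sub r1 <- r5,r4: IF@4 ID@5 stall=0 (-) EX@6 MEM@7 WB@8

Answer: 8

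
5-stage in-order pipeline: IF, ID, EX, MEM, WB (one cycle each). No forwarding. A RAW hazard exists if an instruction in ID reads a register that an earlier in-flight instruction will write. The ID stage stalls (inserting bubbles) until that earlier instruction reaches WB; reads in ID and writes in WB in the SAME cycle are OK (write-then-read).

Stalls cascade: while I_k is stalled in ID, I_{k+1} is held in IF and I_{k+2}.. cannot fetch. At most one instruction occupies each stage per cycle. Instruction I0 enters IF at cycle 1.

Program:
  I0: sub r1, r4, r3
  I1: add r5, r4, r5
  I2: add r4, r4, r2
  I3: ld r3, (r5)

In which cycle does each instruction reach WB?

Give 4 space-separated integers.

I0 sub r1 <- r4,r3: IF@1 ID@2 stall=0 (-) EX@3 MEM@4 WB@5
I1 add r5 <- r4,r5: IF@2 ID@3 stall=0 (-) EX@4 MEM@5 WB@6
I2 add r4 <- r4,r2: IF@3 ID@4 stall=0 (-) EX@5 MEM@6 WB@7
I3 ld r3 <- r5: IF@4 ID@5 stall=1 (RAW on I1.r5 (WB@6)) EX@7 MEM@8 WB@9

Answer: 5 6 7 9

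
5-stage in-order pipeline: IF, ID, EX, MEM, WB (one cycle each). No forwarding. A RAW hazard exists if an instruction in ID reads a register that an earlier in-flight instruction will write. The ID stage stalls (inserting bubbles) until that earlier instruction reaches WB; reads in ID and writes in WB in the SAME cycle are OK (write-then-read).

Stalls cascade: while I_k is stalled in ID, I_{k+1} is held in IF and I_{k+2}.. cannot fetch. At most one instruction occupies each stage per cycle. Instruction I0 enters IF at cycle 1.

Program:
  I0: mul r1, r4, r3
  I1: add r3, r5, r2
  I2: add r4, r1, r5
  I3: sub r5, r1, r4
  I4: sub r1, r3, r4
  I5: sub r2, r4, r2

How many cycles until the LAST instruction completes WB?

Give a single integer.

Answer: 13

Derivation:
I0 mul r1 <- r4,r3: IF@1 ID@2 stall=0 (-) EX@3 MEM@4 WB@5
I1 add r3 <- r5,r2: IF@2 ID@3 stall=0 (-) EX@4 MEM@5 WB@6
I2 add r4 <- r1,r5: IF@3 ID@4 stall=1 (RAW on I0.r1 (WB@5)) EX@6 MEM@7 WB@8
I3 sub r5 <- r1,r4: IF@4 ID@6 stall=2 (RAW on I2.r4 (WB@8)) EX@9 MEM@10 WB@11
I4 sub r1 <- r3,r4: IF@6 ID@9 stall=0 (-) EX@10 MEM@11 WB@12
I5 sub r2 <- r4,r2: IF@9 ID@10 stall=0 (-) EX@11 MEM@12 WB@13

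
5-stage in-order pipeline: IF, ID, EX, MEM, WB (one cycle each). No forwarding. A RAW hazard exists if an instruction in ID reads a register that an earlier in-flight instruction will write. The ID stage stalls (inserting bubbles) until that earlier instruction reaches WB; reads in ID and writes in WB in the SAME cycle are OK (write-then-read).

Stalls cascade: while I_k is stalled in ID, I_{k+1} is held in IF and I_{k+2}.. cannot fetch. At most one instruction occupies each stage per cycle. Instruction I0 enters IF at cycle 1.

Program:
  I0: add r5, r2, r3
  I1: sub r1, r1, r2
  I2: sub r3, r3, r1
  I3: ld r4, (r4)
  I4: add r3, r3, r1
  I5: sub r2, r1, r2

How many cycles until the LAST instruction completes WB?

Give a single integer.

Answer: 13

Derivation:
I0 add r5 <- r2,r3: IF@1 ID@2 stall=0 (-) EX@3 MEM@4 WB@5
I1 sub r1 <- r1,r2: IF@2 ID@3 stall=0 (-) EX@4 MEM@5 WB@6
I2 sub r3 <- r3,r1: IF@3 ID@4 stall=2 (RAW on I1.r1 (WB@6)) EX@7 MEM@8 WB@9
I3 ld r4 <- r4: IF@4 ID@7 stall=0 (-) EX@8 MEM@9 WB@10
I4 add r3 <- r3,r1: IF@7 ID@8 stall=1 (RAW on I2.r3 (WB@9)) EX@10 MEM@11 WB@12
I5 sub r2 <- r1,r2: IF@8 ID@10 stall=0 (-) EX@11 MEM@12 WB@13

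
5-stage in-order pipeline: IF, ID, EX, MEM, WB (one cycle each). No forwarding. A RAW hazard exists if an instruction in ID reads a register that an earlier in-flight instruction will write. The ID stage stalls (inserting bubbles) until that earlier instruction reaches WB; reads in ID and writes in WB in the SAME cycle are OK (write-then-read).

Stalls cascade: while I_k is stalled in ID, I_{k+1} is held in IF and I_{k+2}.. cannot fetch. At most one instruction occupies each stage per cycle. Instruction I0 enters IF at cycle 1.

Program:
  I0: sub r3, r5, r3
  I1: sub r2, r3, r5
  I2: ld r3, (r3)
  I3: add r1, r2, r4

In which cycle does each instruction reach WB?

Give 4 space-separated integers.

I0 sub r3 <- r5,r3: IF@1 ID@2 stall=0 (-) EX@3 MEM@4 WB@5
I1 sub r2 <- r3,r5: IF@2 ID@3 stall=2 (RAW on I0.r3 (WB@5)) EX@6 MEM@7 WB@8
I2 ld r3 <- r3: IF@3 ID@6 stall=0 (-) EX@7 MEM@8 WB@9
I3 add r1 <- r2,r4: IF@6 ID@7 stall=1 (RAW on I1.r2 (WB@8)) EX@9 MEM@10 WB@11

Answer: 5 8 9 11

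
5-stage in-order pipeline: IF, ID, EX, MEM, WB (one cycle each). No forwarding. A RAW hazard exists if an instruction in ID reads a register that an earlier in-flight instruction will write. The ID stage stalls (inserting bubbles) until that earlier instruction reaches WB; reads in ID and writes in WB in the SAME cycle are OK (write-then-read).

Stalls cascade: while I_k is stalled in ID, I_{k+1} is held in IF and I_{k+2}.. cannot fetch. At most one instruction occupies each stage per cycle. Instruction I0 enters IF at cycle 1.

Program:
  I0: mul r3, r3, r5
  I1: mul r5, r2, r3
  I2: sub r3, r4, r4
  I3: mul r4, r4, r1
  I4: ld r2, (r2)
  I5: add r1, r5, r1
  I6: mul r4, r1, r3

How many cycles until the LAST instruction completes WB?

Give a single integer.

Answer: 15

Derivation:
I0 mul r3 <- r3,r5: IF@1 ID@2 stall=0 (-) EX@3 MEM@4 WB@5
I1 mul r5 <- r2,r3: IF@2 ID@3 stall=2 (RAW on I0.r3 (WB@5)) EX@6 MEM@7 WB@8
I2 sub r3 <- r4,r4: IF@3 ID@6 stall=0 (-) EX@7 MEM@8 WB@9
I3 mul r4 <- r4,r1: IF@6 ID@7 stall=0 (-) EX@8 MEM@9 WB@10
I4 ld r2 <- r2: IF@7 ID@8 stall=0 (-) EX@9 MEM@10 WB@11
I5 add r1 <- r5,r1: IF@8 ID@9 stall=0 (-) EX@10 MEM@11 WB@12
I6 mul r4 <- r1,r3: IF@9 ID@10 stall=2 (RAW on I5.r1 (WB@12)) EX@13 MEM@14 WB@15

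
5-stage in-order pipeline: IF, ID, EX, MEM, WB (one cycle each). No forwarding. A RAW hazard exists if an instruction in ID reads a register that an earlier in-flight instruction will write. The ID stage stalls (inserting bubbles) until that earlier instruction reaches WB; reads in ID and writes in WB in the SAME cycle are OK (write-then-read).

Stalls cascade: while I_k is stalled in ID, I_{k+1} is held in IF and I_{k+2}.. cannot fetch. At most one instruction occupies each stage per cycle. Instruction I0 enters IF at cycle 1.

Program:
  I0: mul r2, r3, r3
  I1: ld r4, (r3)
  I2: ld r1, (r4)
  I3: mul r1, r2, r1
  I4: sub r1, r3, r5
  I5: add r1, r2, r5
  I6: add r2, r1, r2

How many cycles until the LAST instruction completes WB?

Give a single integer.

Answer: 17

Derivation:
I0 mul r2 <- r3,r3: IF@1 ID@2 stall=0 (-) EX@3 MEM@4 WB@5
I1 ld r4 <- r3: IF@2 ID@3 stall=0 (-) EX@4 MEM@5 WB@6
I2 ld r1 <- r4: IF@3 ID@4 stall=2 (RAW on I1.r4 (WB@6)) EX@7 MEM@8 WB@9
I3 mul r1 <- r2,r1: IF@4 ID@7 stall=2 (RAW on I2.r1 (WB@9)) EX@10 MEM@11 WB@12
I4 sub r1 <- r3,r5: IF@7 ID@10 stall=0 (-) EX@11 MEM@12 WB@13
I5 add r1 <- r2,r5: IF@10 ID@11 stall=0 (-) EX@12 MEM@13 WB@14
I6 add r2 <- r1,r2: IF@11 ID@12 stall=2 (RAW on I5.r1 (WB@14)) EX@15 MEM@16 WB@17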